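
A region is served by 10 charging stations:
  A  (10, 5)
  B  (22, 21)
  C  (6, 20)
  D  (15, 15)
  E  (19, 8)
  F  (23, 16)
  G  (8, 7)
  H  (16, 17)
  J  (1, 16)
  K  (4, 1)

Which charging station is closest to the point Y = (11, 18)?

D

Since √ is increasing, it suffices to compare squared distances:
|YA|² = 1 + 169 = 170
|YB|² = 121 + 9 = 130
|YC|² = 25 + 4 = 29
|YD|² = 16 + 9 = 25
|YE|² = 64 + 100 = 164
|YF|² = 144 + 4 = 148
|YG|² = 9 + 121 = 130
|YH|² = 25 + 1 = 26
|YJ|² = 100 + 4 = 104
|YK|² = 49 + 289 = 338
D is nearest.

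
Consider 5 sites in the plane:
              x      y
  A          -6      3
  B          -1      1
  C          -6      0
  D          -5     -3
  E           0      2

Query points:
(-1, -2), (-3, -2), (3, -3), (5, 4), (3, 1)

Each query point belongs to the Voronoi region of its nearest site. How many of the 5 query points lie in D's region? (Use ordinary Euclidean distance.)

(-1, -2) — d² to each: A:50, B:9, C:29, D:17, E:17 → nearest is B
(-3, -2) — d² to each: A:34, B:13, C:13, D:5, E:25 → nearest is D
(3, -3) — d² to each: A:117, B:32, C:90, D:64, E:34 → nearest is B
(5, 4) — d² to each: A:122, B:45, C:137, D:149, E:29 → nearest is E
(3, 1) — d² to each: A:85, B:16, C:82, D:80, E:10 → nearest is E
1 of the 5 points has D as nearest.

1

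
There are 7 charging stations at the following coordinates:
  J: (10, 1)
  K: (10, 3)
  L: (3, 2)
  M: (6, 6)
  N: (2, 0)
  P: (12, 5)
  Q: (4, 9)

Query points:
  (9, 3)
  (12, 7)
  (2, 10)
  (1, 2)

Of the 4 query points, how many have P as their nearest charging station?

(9, 3) — d² to each: J:5, K:1, L:37, M:18, N:58, P:13, Q:61 → nearest is K
(12, 7) — d² to each: J:40, K:20, L:106, M:37, N:149, P:4, Q:68 → nearest is P
(2, 10) — d² to each: J:145, K:113, L:65, M:32, N:100, P:125, Q:5 → nearest is Q
(1, 2) — d² to each: J:82, K:82, L:4, M:41, N:5, P:130, Q:58 → nearest is L
1 of the 4 points has P as nearest.

1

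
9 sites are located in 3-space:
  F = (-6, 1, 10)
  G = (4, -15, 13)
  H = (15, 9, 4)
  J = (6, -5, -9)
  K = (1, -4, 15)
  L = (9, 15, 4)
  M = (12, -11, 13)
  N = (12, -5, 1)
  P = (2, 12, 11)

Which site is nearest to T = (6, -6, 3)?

Squared Euclidean distances:
|TF|² = (6−(-6))² + (-6−1)² + (3−10)² = 144 + 49 + 49 = 242
|TG|² = (6−4)² + (-6−(-15))² + (3−13)² = 4 + 81 + 100 = 185
|TH|² = (6−15)² + (-6−9)² + (3−4)² = 81 + 225 + 1 = 307
|TJ|² = (6−6)² + (-6−(-5))² + (3−(-9))² = 0 + 1 + 144 = 145
|TK|² = (6−1)² + (-6−(-4))² + (3−15)² = 25 + 4 + 144 = 173
|TL|² = (6−9)² + (-6−15)² + (3−4)² = 9 + 441 + 1 = 451
|TM|² = (6−12)² + (-6−(-11))² + (3−13)² = 36 + 25 + 100 = 161
|TN|² = (6−12)² + (-6−(-5))² + (3−1)² = 36 + 1 + 4 = 41
|TP|² = (6−2)² + (-6−12)² + (3−11)² = 16 + 324 + 64 = 404
Minimum is at N.

N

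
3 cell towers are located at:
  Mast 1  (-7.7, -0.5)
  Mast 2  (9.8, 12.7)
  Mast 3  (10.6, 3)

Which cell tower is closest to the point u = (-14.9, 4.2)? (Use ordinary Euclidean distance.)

Mast 1

Since √ is increasing, it suffices to compare squared distances:
d²(u, Mast 1) = (-14.9−(-7.7))² + (4.2−(-0.5))² = 51.84 + 22.09 = 73.93
d²(u, Mast 2) = (-14.9−9.8)² + (4.2−12.7)² = 610.09 + 72.25 = 682.34
d²(u, Mast 3) = (-14.9−10.6)² + (4.2−3)² = 650.25 + 1.44 = 651.69
The smallest is to Mast 1, so u lies in the Voronoi region of Mast 1.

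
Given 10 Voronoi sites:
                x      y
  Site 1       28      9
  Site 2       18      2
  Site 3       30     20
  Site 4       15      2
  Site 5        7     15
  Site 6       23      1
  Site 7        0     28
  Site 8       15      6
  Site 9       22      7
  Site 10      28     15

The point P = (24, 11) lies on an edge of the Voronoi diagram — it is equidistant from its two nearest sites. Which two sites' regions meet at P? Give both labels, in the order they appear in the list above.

Site 1 and Site 9

Squared distances from P to each site:
d²(P, Site 1) = 16 + 4 = 20
d²(P, Site 2) = 36 + 81 = 117
d²(P, Site 3) = 36 + 81 = 117
d²(P, Site 4) = 81 + 81 = 162
d²(P, Site 5) = 289 + 16 = 305
d²(P, Site 6) = 1 + 100 = 101
d²(P, Site 7) = 576 + 289 = 865
d²(P, Site 8) = 81 + 25 = 106
d²(P, Site 9) = 4 + 16 = 20
d²(P, Site 10) = 16 + 16 = 32
P is equidistant from Site 1 and Site 9 (both at squared distance 20), and every other site is strictly farther — so P lies on the Site 1–Site 9 Voronoi edge.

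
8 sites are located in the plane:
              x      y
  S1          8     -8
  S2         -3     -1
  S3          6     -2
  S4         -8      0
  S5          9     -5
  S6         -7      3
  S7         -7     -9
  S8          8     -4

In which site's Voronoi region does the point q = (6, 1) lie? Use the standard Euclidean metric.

Compare squared distances (the ordering matches that of the actual distances):
|qS1|² = (6−8)² + (1−(-8))² = 4 + 81 = 85
|qS2|² = (6−(-3))² + (1−(-1))² = 81 + 4 = 85
|qS3|² = (6−6)² + (1−(-2))² = 0 + 9 = 9
|qS4|² = (6−(-8))² + (1−0)² = 196 + 1 = 197
|qS5|² = (6−9)² + (1−(-5))² = 9 + 36 = 45
|qS6|² = (6−(-7))² + (1−3)² = 169 + 4 = 173
|qS7|² = (6−(-7))² + (1−(-9))² = 169 + 100 = 269
|qS8|² = (6−8)² + (1−(-4))² = 4 + 25 = 29
The smallest is to S3, so q lies in the Voronoi region of S3.

S3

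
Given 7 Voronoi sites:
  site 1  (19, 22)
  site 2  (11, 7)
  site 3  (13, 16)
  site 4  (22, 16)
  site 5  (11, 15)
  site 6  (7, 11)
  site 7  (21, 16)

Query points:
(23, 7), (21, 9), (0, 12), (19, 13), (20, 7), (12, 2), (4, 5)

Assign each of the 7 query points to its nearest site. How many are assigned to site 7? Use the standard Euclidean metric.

(23, 7) — d² to each: site 1:241, site 2:144, site 3:181, site 4:82, site 5:208, site 6:272, site 7:85 → nearest is site 4
(21, 9) — d² to each: site 1:173, site 2:104, site 3:113, site 4:50, site 5:136, site 6:200, site 7:49 → nearest is site 7
(0, 12) — d² to each: site 1:461, site 2:146, site 3:185, site 4:500, site 5:130, site 6:50, site 7:457 → nearest is site 6
(19, 13) — d² to each: site 1:81, site 2:100, site 3:45, site 4:18, site 5:68, site 6:148, site 7:13 → nearest is site 7
(20, 7) — d² to each: site 1:226, site 2:81, site 3:130, site 4:85, site 5:145, site 6:185, site 7:82 → nearest is site 2
(12, 2) — d² to each: site 1:449, site 2:26, site 3:197, site 4:296, site 5:170, site 6:106, site 7:277 → nearest is site 2
(4, 5) — d² to each: site 1:514, site 2:53, site 3:202, site 4:445, site 5:149, site 6:45, site 7:410 → nearest is site 6
2 of the 7 points have site 7 as nearest.

2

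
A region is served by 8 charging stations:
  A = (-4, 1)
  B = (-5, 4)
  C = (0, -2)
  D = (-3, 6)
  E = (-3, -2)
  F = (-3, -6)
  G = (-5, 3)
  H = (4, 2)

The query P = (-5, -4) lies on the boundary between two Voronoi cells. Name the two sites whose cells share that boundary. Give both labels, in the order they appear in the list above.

Squared distances from P to each site:
|PA|² = (-5−(-4))² + (-4−1)² = 1 + 25 = 26
|PB|² = (-5−(-5))² + (-4−4)² = 0 + 64 = 64
|PC|² = (-5−0)² + (-4−(-2))² = 25 + 4 = 29
|PD|² = (-5−(-3))² + (-4−6)² = 4 + 100 = 104
|PE|² = (-5−(-3))² + (-4−(-2))² = 4 + 4 = 8
|PF|² = (-5−(-3))² + (-4−(-6))² = 4 + 4 = 8
|PG|² = (-5−(-5))² + (-4−3)² = 0 + 49 = 49
|PH|² = (-5−4)² + (-4−2)² = 81 + 36 = 117
P is equidistant from E and F (both at squared distance 8), and every other site is strictly farther — so P lies on the E–F Voronoi edge.

E and F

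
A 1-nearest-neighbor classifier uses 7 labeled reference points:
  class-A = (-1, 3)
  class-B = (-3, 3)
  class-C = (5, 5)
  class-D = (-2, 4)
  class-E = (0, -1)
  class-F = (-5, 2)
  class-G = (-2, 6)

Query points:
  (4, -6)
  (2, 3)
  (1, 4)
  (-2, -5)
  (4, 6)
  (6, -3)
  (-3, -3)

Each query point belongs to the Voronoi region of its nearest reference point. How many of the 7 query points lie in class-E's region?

4

(4, -6) — d² to each: class-A:106, class-B:130, class-C:122, class-D:136, class-E:41, class-F:145, class-G:180 → nearest is class-E
(2, 3) — d² to each: class-A:9, class-B:25, class-C:13, class-D:17, class-E:20, class-F:50, class-G:25 → nearest is class-A
(1, 4) — d² to each: class-A:5, class-B:17, class-C:17, class-D:9, class-E:26, class-F:40, class-G:13 → nearest is class-A
(-2, -5) — d² to each: class-A:65, class-B:65, class-C:149, class-D:81, class-E:20, class-F:58, class-G:121 → nearest is class-E
(4, 6) — d² to each: class-A:34, class-B:58, class-C:2, class-D:40, class-E:65, class-F:97, class-G:36 → nearest is class-C
(6, -3) — d² to each: class-A:85, class-B:117, class-C:65, class-D:113, class-E:40, class-F:146, class-G:145 → nearest is class-E
(-3, -3) — d² to each: class-A:40, class-B:36, class-C:128, class-D:50, class-E:13, class-F:29, class-G:82 → nearest is class-E
4 of the 7 points have class-E as nearest.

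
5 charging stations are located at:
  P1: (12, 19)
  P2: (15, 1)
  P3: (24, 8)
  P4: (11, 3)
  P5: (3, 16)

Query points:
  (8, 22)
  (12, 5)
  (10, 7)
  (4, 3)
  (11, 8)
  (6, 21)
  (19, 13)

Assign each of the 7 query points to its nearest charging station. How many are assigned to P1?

1

(8, 22) — d² to each: P1:25, P2:490, P3:452, P4:370, P5:61 → nearest is P1
(12, 5) — d² to each: P1:196, P2:25, P3:153, P4:5, P5:202 → nearest is P4
(10, 7) — d² to each: P1:148, P2:61, P3:197, P4:17, P5:130 → nearest is P4
(4, 3) — d² to each: P1:320, P2:125, P3:425, P4:49, P5:170 → nearest is P4
(11, 8) — d² to each: P1:122, P2:65, P3:169, P4:25, P5:128 → nearest is P4
(6, 21) — d² to each: P1:40, P2:481, P3:493, P4:349, P5:34 → nearest is P5
(19, 13) — d² to each: P1:85, P2:160, P3:50, P4:164, P5:265 → nearest is P3
1 of the 7 points has P1 as nearest.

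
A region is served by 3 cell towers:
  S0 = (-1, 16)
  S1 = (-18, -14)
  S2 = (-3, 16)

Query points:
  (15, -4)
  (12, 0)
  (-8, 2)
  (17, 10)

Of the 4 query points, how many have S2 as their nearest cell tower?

(15, -4) — d² to each: S0:656, S1:1189, S2:724 → nearest is S0
(12, 0) — d² to each: S0:425, S1:1096, S2:481 → nearest is S0
(-8, 2) — d² to each: S0:245, S1:356, S2:221 → nearest is S2
(17, 10) — d² to each: S0:360, S1:1801, S2:436 → nearest is S0
1 of the 4 points has S2 as nearest.

1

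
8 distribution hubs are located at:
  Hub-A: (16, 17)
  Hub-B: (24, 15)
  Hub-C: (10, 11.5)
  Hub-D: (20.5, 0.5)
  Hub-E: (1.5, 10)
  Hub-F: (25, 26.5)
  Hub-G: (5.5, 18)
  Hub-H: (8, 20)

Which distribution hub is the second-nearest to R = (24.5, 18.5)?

Since √ is increasing, it suffices to compare squared distances:
d²(R, Hub-A) = 72.25 + 2.25 = 74.5
d²(R, Hub-B) = 0.25 + 12.25 = 12.5
d²(R, Hub-C) = 210.25 + 49 = 259.25
d²(R, Hub-D) = 16 + 324 = 340
d²(R, Hub-E) = 529 + 72.25 = 601.25
d²(R, Hub-F) = 0.25 + 64 = 64.25
d²(R, Hub-G) = 361 + 0.25 = 361.25
d²(R, Hub-H) = 272.25 + 2.25 = 274.5
Sorted ascending: Hub-B, Hub-F, Hub-A, … — the second-nearest is Hub-F.

Hub-F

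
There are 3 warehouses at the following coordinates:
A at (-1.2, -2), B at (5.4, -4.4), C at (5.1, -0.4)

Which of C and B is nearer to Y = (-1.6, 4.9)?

Compare squared distances:
|YC|² = (-1.6−5.1)² + (4.9−(-0.4))² = 44.89 + 28.09 = 72.98
|YB|² = (-1.6−5.4)² + (4.9−(-4.4))² = 49 + 86.49 = 135.49
72.98 < 135.49, so C is closer.

C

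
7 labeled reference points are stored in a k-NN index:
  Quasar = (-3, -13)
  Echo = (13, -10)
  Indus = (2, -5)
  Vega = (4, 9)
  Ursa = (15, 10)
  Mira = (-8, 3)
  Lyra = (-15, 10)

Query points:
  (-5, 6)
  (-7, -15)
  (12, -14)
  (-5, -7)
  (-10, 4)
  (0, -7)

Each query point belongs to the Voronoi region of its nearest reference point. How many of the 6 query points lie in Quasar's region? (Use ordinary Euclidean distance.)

2

(-5, 6) — d² to each: Quasar:365, Echo:580, Indus:170, Vega:90, Ursa:416, Mira:18, Lyra:116 → nearest is Mira
(-7, -15) — d² to each: Quasar:20, Echo:425, Indus:181, Vega:697, Ursa:1109, Mira:325, Lyra:689 → nearest is Quasar
(12, -14) — d² to each: Quasar:226, Echo:17, Indus:181, Vega:593, Ursa:585, Mira:689, Lyra:1305 → nearest is Echo
(-5, -7) — d² to each: Quasar:40, Echo:333, Indus:53, Vega:337, Ursa:689, Mira:109, Lyra:389 → nearest is Quasar
(-10, 4) — d² to each: Quasar:338, Echo:725, Indus:225, Vega:221, Ursa:661, Mira:5, Lyra:61 → nearest is Mira
(0, -7) — d² to each: Quasar:45, Echo:178, Indus:8, Vega:272, Ursa:514, Mira:164, Lyra:514 → nearest is Indus
2 of the 6 points have Quasar as nearest.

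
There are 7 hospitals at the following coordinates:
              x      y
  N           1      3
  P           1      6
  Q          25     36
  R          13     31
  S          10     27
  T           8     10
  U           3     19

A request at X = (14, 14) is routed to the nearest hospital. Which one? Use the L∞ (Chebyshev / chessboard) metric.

d(X,N) = max(13, 11) = 13
d(X,P) = max(13, 8) = 13
d(X,Q) = max(11, 22) = 22
d(X,R) = max(1, 17) = 17
d(X,S) = max(4, 13) = 13
d(X,T) = max(6, 4) = 6
d(X,U) = max(11, 5) = 11
The smallest is to T, so X lies in the Voronoi region of T.

T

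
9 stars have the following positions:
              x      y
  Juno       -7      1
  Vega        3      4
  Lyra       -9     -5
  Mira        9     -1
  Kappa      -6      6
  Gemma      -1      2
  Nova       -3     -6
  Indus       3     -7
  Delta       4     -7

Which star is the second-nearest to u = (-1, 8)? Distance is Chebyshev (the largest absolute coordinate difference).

d(u, Juno) = max(6, 7) = 7
d(u, Vega) = max(4, 4) = 4
d(u, Lyra) = max(8, 13) = 13
d(u, Mira) = max(10, 9) = 10
d(u, Kappa) = max(5, 2) = 5
d(u, Gemma) = max(0, 6) = 6
d(u, Nova) = max(2, 14) = 14
d(u, Indus) = max(4, 15) = 15
d(u, Delta) = max(5, 15) = 15
Sorted ascending: Vega, Kappa, Gemma, … — the second-nearest is Kappa.

Kappa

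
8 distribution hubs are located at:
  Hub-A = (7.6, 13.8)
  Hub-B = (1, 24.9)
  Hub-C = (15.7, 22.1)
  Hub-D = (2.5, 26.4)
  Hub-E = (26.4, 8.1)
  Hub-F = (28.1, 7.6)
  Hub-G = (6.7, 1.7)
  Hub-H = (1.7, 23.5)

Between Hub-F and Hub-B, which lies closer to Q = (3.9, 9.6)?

Compare squared distances:
d²(Q, Hub-F) = (3.9−28.1)² + (9.6−7.6)² = 585.64 + 4 = 589.64
d²(Q, Hub-B) = (3.9−1)² + (9.6−24.9)² = 8.41 + 234.09 = 242.5
589.64 > 242.5, so Hub-B is closer.

Hub-B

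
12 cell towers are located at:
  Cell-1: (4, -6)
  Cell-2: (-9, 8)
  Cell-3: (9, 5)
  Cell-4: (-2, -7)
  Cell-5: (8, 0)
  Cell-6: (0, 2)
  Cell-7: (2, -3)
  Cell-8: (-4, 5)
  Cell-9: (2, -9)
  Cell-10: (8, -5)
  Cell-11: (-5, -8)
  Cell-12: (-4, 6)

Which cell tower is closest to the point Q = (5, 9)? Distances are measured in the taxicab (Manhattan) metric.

d(Q, Cell-1) = |5−4| + |9−(-6)| = 1 + 15 = 16
d(Q, Cell-2) = |5−(-9)| + |9−8| = 14 + 1 = 15
d(Q, Cell-3) = |5−9| + |9−5| = 4 + 4 = 8
d(Q, Cell-4) = |5−(-2)| + |9−(-7)| = 7 + 16 = 23
d(Q, Cell-5) = |5−8| + |9−0| = 3 + 9 = 12
d(Q, Cell-6) = |5−0| + |9−2| = 5 + 7 = 12
d(Q, Cell-7) = |5−2| + |9−(-3)| = 3 + 12 = 15
d(Q, Cell-8) = |5−(-4)| + |9−5| = 9 + 4 = 13
d(Q, Cell-9) = |5−2| + |9−(-9)| = 3 + 18 = 21
d(Q, Cell-10) = |5−8| + |9−(-5)| = 3 + 14 = 17
d(Q, Cell-11) = |5−(-5)| + |9−(-8)| = 10 + 17 = 27
d(Q, Cell-12) = |5−(-4)| + |9−6| = 9 + 3 = 12
The smallest is to Cell-3, so Q lies in the Voronoi region of Cell-3.

Cell-3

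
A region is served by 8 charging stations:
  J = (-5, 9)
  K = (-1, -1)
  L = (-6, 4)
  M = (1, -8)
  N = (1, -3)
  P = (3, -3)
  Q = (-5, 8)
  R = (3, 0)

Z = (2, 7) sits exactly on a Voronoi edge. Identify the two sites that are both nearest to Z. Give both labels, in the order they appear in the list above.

Squared distances from Z to each site:
|ZJ|² = (2−(-5))² + (7−9)² = 49 + 4 = 53
|ZK|² = (2−(-1))² + (7−(-1))² = 9 + 64 = 73
|ZL|² = (2−(-6))² + (7−4)² = 64 + 9 = 73
|ZM|² = (2−1)² + (7−(-8))² = 1 + 225 = 226
|ZN|² = (2−1)² + (7−(-3))² = 1 + 100 = 101
|ZP|² = (2−3)² + (7−(-3))² = 1 + 100 = 101
|ZQ|² = (2−(-5))² + (7−8)² = 49 + 1 = 50
|ZR|² = (2−3)² + (7−0)² = 1 + 49 = 50
Z is equidistant from Q and R (both at squared distance 50), and every other site is strictly farther — so Z lies on the Q–R Voronoi edge.

Q and R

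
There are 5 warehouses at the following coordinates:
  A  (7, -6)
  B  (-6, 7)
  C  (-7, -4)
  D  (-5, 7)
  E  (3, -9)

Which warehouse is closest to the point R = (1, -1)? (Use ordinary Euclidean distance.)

A

Since √ is increasing, it suffices to compare squared distances:
|RA|² = (1−7)² + (-1−(-6))² = 36 + 25 = 61
|RB|² = (1−(-6))² + (-1−7)² = 49 + 64 = 113
|RC|² = (1−(-7))² + (-1−(-4))² = 64 + 9 = 73
|RD|² = (1−(-5))² + (-1−7)² = 36 + 64 = 100
|RE|² = (1−3)² + (-1−(-9))² = 4 + 64 = 68
The smallest is to A, so R lies in the Voronoi region of A.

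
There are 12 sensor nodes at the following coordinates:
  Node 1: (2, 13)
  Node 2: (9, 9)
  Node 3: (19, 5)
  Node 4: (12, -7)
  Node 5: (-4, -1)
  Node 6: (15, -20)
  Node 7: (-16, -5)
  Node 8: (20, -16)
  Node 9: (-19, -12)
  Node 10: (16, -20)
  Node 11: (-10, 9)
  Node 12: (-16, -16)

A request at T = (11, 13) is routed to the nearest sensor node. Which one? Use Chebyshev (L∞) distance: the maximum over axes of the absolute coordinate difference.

Node 2

d(T, Node 1) = max(9, 0) = 9
d(T, Node 2) = max(2, 4) = 4
d(T, Node 3) = max(8, 8) = 8
d(T, Node 4) = max(1, 20) = 20
d(T, Node 5) = max(15, 14) = 15
d(T, Node 6) = max(4, 33) = 33
d(T, Node 7) = max(27, 18) = 27
d(T, Node 8) = max(9, 29) = 29
d(T, Node 9) = max(30, 25) = 30
d(T, Node 10) = max(5, 33) = 33
d(T, Node 11) = max(21, 4) = 21
d(T, Node 12) = max(27, 29) = 29
The smallest is to Node 2, so T lies in the Voronoi region of Node 2.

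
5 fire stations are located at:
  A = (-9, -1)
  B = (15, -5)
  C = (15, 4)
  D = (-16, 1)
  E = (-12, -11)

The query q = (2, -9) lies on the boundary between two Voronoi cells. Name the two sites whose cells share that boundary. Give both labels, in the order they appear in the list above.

A and B

Squared distances from q to each site:
|qA|² = (2−(-9))² + (-9−(-1))² = 121 + 64 = 185
|qB|² = (2−15)² + (-9−(-5))² = 169 + 16 = 185
|qC|² = (2−15)² + (-9−4)² = 169 + 169 = 338
|qD|² = (2−(-16))² + (-9−1)² = 324 + 100 = 424
|qE|² = (2−(-12))² + (-9−(-11))² = 196 + 4 = 200
q is equidistant from A and B (both at squared distance 185), and every other site is strictly farther — so q lies on the A–B Voronoi edge.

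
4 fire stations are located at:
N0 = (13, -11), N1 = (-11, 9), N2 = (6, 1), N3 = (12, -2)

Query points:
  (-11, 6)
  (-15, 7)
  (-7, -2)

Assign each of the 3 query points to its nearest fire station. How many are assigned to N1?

(-11, 6) — d² to each: N0:865, N1:9, N2:314, N3:593 → nearest is N1
(-15, 7) — d² to each: N0:1108, N1:20, N2:477, N3:810 → nearest is N1
(-7, -2) — d² to each: N0:481, N1:137, N2:178, N3:361 → nearest is N1
3 of the 3 points have N1 as nearest.

3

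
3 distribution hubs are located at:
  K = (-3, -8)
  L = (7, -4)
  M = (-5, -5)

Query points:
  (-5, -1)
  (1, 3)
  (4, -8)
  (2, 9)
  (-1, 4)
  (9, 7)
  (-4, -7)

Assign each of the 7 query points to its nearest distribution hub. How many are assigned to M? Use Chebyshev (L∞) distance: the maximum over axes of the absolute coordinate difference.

(-5, -1) — d to each: K:7, L:12, M:4 → nearest is M
(1, 3) — d to each: K:11, L:7, M:8 → nearest is L
(4, -8) — d to each: K:7, L:4, M:9 → nearest is L
(2, 9) — d to each: K:17, L:13, M:14 → nearest is L
(-1, 4) — d to each: K:12, L:8, M:9 → nearest is L
(9, 7) — d to each: K:15, L:11, M:14 → nearest is L
(-4, -7) — d to each: K:1, L:11, M:2 → nearest is K
1 of the 7 points has M as nearest.

1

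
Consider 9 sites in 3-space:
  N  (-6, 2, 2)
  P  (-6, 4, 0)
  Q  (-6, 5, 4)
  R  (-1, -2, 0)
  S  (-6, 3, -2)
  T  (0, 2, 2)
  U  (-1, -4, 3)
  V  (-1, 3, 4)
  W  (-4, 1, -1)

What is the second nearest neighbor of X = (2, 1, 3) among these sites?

V

Squared Euclidean distances:
|XN|² = (2−(-6))² + (1−2)² + (3−2)² = 64 + 1 + 1 = 66
|XP|² = (2−(-6))² + (1−4)² + (3−0)² = 64 + 9 + 9 = 82
|XQ|² = (2−(-6))² + (1−5)² + (3−4)² = 64 + 16 + 1 = 81
|XR|² = (2−(-1))² + (1−(-2))² + (3−0)² = 9 + 9 + 9 = 27
|XS|² = (2−(-6))² + (1−3)² + (3−(-2))² = 64 + 4 + 25 = 93
|XT|² = (2−0)² + (1−2)² + (3−2)² = 4 + 1 + 1 = 6
|XU|² = (2−(-1))² + (1−(-4))² + (3−3)² = 9 + 25 + 0 = 34
|XV|² = (2−(-1))² + (1−3)² + (3−4)² = 9 + 4 + 1 = 14
|XW|² = (2−(-4))² + (1−1)² + (3−(-1))² = 36 + 0 + 16 = 52
Sorted ascending: T, V, R, … — the second-nearest is V.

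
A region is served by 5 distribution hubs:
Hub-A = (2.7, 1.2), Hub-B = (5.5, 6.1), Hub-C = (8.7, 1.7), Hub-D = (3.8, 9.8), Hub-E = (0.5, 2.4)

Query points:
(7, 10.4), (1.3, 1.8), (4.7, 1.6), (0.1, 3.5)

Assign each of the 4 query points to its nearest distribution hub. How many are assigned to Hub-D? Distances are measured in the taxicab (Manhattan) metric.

1

(7, 10.4) — d to each: Hub-A:13.5, Hub-B:5.8, Hub-C:10.4, Hub-D:3.8, Hub-E:14.5 → nearest is Hub-D
(1.3, 1.8) — d to each: Hub-A:2, Hub-B:8.5, Hub-C:7.5, Hub-D:10.5, Hub-E:1.4 → nearest is Hub-E
(4.7, 1.6) — d to each: Hub-A:2.4, Hub-B:5.3, Hub-C:4.1, Hub-D:9.1, Hub-E:5 → nearest is Hub-A
(0.1, 3.5) — d to each: Hub-A:4.9, Hub-B:8, Hub-C:10.4, Hub-D:10, Hub-E:1.5 → nearest is Hub-E
1 of the 4 points has Hub-D as nearest.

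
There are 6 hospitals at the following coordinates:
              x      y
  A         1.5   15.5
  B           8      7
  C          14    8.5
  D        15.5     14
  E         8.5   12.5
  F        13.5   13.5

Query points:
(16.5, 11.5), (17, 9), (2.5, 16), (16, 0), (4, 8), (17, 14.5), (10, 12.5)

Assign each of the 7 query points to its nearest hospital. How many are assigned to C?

2

(16.5, 11.5) — d² to each: A:241, B:92.5, C:15.25, D:7.25, E:65, F:13 → nearest is D
(17, 9) — d² to each: A:282.5, B:85, C:9.25, D:27.25, E:84.5, F:32.5 → nearest is C
(2.5, 16) — d² to each: A:1.25, B:111.25, C:188.5, D:173, E:48.25, F:127.25 → nearest is A
(16, 0) — d² to each: A:450.5, B:113, C:76.25, D:196.25, E:212.5, F:188.5 → nearest is C
(4, 8) — d² to each: A:62.5, B:17, C:100.25, D:168.25, E:40.5, F:120.5 → nearest is B
(17, 14.5) — d² to each: A:241.25, B:137.25, C:45, D:2.5, E:76.25, F:13.25 → nearest is D
(10, 12.5) — d² to each: A:81.25, B:34.25, C:32, D:32.5, E:2.25, F:13.25 → nearest is E
2 of the 7 points have C as nearest.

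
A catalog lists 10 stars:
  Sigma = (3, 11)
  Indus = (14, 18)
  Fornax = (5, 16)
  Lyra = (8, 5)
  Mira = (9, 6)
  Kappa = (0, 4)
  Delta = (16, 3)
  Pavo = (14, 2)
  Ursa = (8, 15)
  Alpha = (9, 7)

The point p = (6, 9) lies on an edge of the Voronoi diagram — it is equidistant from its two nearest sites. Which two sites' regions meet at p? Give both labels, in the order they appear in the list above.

Squared distances from p to each site:
d²(p, Sigma) = (6−3)² + (9−11)² = 9 + 4 = 13
d²(p, Indus) = (6−14)² + (9−18)² = 64 + 81 = 145
d²(p, Fornax) = (6−5)² + (9−16)² = 1 + 49 = 50
d²(p, Lyra) = (6−8)² + (9−5)² = 4 + 16 = 20
d²(p, Mira) = (6−9)² + (9−6)² = 9 + 9 = 18
d²(p, Kappa) = (6−0)² + (9−4)² = 36 + 25 = 61
d²(p, Delta) = (6−16)² + (9−3)² = 100 + 36 = 136
d²(p, Pavo) = (6−14)² + (9−2)² = 64 + 49 = 113
d²(p, Ursa) = (6−8)² + (9−15)² = 4 + 36 = 40
d²(p, Alpha) = (6−9)² + (9−7)² = 9 + 4 = 13
p is equidistant from Sigma and Alpha (both at squared distance 13), and every other site is strictly farther — so p lies on the Sigma–Alpha Voronoi edge.

Sigma and Alpha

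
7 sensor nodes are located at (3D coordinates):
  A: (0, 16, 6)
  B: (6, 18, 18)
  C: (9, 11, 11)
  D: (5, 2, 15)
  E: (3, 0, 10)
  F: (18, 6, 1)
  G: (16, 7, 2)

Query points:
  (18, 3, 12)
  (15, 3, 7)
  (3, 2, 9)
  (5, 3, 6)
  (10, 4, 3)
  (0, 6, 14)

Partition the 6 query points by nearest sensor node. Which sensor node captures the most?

(18, 3, 12) — d² to each: A:529, B:405, C:146, D:179, E:238, F:130, G:120 → nearest is G
(15, 3, 7) — d² to each: A:395, B:427, C:116, D:165, E:162, F:54, G:42 → nearest is G
(3, 2, 9) — d² to each: A:214, B:346, C:121, D:40, E:5, F:305, G:243 → nearest is E
(5, 3, 6) — d² to each: A:194, B:370, C:105, D:82, E:29, F:203, G:153 → nearest is E
(10, 4, 3) — d² to each: A:253, B:437, C:114, D:173, E:114, F:72, G:46 → nearest is G
(0, 6, 14) — d² to each: A:164, B:196, C:115, D:42, E:61, F:493, G:401 → nearest is D
Tally — D:1, E:2, G:3. G captures the most (3).

G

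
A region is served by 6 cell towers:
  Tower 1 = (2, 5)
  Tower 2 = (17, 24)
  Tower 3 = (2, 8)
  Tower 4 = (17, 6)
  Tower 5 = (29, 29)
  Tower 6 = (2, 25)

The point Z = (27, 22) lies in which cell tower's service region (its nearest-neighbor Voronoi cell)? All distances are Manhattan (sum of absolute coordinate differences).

Tower 5

d(Z, Tower 1) = |27−2| + |22−5| = 25 + 17 = 42
d(Z, Tower 2) = |27−17| + |22−24| = 10 + 2 = 12
d(Z, Tower 3) = |27−2| + |22−8| = 25 + 14 = 39
d(Z, Tower 4) = |27−17| + |22−6| = 10 + 16 = 26
d(Z, Tower 5) = |27−29| + |22−29| = 2 + 7 = 9
d(Z, Tower 6) = |27−2| + |22−25| = 25 + 3 = 28
Minimum is at Tower 5.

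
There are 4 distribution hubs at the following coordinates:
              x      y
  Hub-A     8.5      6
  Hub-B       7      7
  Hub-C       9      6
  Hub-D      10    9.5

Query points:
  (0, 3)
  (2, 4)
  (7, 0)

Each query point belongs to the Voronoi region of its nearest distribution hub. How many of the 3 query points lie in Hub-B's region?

2

(0, 3) — d² to each: Hub-A:81.25, Hub-B:65, Hub-C:90, Hub-D:142.25 → nearest is Hub-B
(2, 4) — d² to each: Hub-A:46.25, Hub-B:34, Hub-C:53, Hub-D:94.25 → nearest is Hub-B
(7, 0) — d² to each: Hub-A:38.25, Hub-B:49, Hub-C:40, Hub-D:99.25 → nearest is Hub-A
2 of the 3 points have Hub-B as nearest.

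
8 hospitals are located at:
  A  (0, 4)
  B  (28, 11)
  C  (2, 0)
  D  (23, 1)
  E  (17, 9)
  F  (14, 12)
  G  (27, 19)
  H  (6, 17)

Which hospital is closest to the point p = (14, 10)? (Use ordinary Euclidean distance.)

F

Compare squared distances (the ordering matches that of the actual distances):
|pA|² = (14−0)² + (10−4)² = 196 + 36 = 232
|pB|² = (14−28)² + (10−11)² = 196 + 1 = 197
|pC|² = (14−2)² + (10−0)² = 144 + 100 = 244
|pD|² = (14−23)² + (10−1)² = 81 + 81 = 162
|pE|² = (14−17)² + (10−9)² = 9 + 1 = 10
|pF|² = (14−14)² + (10−12)² = 0 + 4 = 4
|pG|² = (14−27)² + (10−19)² = 169 + 81 = 250
|pH|² = (14−6)² + (10−17)² = 64 + 49 = 113
The smallest is to F, so p lies in the Voronoi region of F.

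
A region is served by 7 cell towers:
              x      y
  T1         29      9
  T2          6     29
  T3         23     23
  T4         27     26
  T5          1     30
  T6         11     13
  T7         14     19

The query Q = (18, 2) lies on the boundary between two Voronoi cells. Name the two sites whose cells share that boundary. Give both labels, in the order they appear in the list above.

Squared distances from Q to each site:
|QT1|² = (18−29)² + (2−9)² = 121 + 49 = 170
|QT2|² = (18−6)² + (2−29)² = 144 + 729 = 873
|QT3|² = (18−23)² + (2−23)² = 25 + 441 = 466
|QT4|² = (18−27)² + (2−26)² = 81 + 576 = 657
|QT5|² = (18−1)² + (2−30)² = 289 + 784 = 1073
|QT6|² = (18−11)² + (2−13)² = 49 + 121 = 170
|QT7|² = (18−14)² + (2−19)² = 16 + 289 = 305
Q is equidistant from T1 and T6 (both at squared distance 170), and every other site is strictly farther — so Q lies on the T1–T6 Voronoi edge.

T1 and T6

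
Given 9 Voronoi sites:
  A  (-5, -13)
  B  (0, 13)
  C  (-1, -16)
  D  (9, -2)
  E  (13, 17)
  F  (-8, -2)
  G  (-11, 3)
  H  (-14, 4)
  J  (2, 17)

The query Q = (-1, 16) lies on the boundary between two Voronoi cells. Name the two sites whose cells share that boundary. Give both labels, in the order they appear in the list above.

Squared distances from Q to each site:
|QA|² = 16 + 841 = 857
|QB|² = 1 + 9 = 10
|QC|² = 0 + 1024 = 1024
|QD|² = 100 + 324 = 424
|QE|² = 196 + 1 = 197
|QF|² = 49 + 324 = 373
|QG|² = 100 + 169 = 269
|QH|² = 169 + 144 = 313
|QJ|² = 9 + 1 = 10
Q is equidistant from B and J (both at squared distance 10), and every other site is strictly farther — so Q lies on the B–J Voronoi edge.

B and J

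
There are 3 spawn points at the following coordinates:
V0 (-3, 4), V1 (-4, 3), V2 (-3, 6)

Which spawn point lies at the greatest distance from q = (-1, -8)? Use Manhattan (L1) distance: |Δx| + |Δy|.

d(q,V0) = |-1−(-3)| + |-8−4| = 2 + 12 = 14
d(q,V1) = |-1−(-4)| + |-8−3| = 3 + 11 = 14
d(q,V2) = |-1−(-3)| + |-8−6| = 2 + 14 = 16
The largest is to V2.

V2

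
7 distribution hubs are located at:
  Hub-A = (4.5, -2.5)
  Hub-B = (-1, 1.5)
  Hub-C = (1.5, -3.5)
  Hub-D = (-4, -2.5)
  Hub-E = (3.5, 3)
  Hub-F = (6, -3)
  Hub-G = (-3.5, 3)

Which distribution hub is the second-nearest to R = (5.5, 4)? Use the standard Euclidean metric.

Since √ is increasing, it suffices to compare squared distances:
d²(R, Hub-A) = (5.5−4.5)² + (4−(-2.5))² = 1 + 42.25 = 43.25
d²(R, Hub-B) = (5.5−(-1))² + (4−1.5)² = 42.25 + 6.25 = 48.5
d²(R, Hub-C) = (5.5−1.5)² + (4−(-3.5))² = 16 + 56.25 = 72.25
d²(R, Hub-D) = (5.5−(-4))² + (4−(-2.5))² = 90.25 + 42.25 = 132.5
d²(R, Hub-E) = (5.5−3.5)² + (4−3)² = 4 + 1 = 5
d²(R, Hub-F) = (5.5−6)² + (4−(-3))² = 0.25 + 49 = 49.25
d²(R, Hub-G) = (5.5−(-3.5))² + (4−3)² = 81 + 1 = 82
Sorted ascending: Hub-E, Hub-A, Hub-B, … — the second-nearest is Hub-A.

Hub-A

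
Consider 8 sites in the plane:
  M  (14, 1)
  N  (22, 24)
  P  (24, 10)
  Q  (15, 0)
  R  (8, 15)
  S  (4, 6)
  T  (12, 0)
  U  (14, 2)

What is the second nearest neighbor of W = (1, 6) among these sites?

R

Compare squared distances (the ordering matches that of the actual distances):
|WM|² = 169 + 25 = 194
|WN|² = 441 + 324 = 765
|WP|² = 529 + 16 = 545
|WQ|² = 196 + 36 = 232
|WR|² = 49 + 81 = 130
|WS|² = 9 + 0 = 9
|WT|² = 121 + 36 = 157
|WU|² = 169 + 16 = 185
Sorted ascending: S, R, T, … — the second-nearest is R.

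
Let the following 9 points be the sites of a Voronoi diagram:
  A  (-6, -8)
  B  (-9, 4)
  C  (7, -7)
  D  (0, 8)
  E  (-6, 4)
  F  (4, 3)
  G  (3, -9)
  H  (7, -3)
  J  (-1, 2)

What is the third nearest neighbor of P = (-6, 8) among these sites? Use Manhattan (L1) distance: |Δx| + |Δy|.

B

d(P,A) = 0 + 16 = 16
d(P,B) = 3 + 4 = 7
d(P,C) = 13 + 15 = 28
d(P,D) = 6 + 0 = 6
d(P,E) = 0 + 4 = 4
d(P,F) = 10 + 5 = 15
d(P,G) = 9 + 17 = 26
d(P,H) = 13 + 11 = 24
d(P,J) = 5 + 6 = 11
Sorted ascending: E, D, B, J, … — the third-nearest is B.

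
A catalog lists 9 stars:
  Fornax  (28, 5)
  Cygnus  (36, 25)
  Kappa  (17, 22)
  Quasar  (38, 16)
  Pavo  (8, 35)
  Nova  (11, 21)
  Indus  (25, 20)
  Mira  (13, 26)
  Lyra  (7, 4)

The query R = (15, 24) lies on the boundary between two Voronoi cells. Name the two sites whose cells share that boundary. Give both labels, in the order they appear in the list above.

Kappa and Mira

Squared distances from R to each site:
d²(R, Fornax) = 169 + 361 = 530
d²(R, Cygnus) = 441 + 1 = 442
d²(R, Kappa) = 4 + 4 = 8
d²(R, Quasar) = 529 + 64 = 593
d²(R, Pavo) = 49 + 121 = 170
d²(R, Nova) = 16 + 9 = 25
d²(R, Indus) = 100 + 16 = 116
d²(R, Mira) = 4 + 4 = 8
d²(R, Lyra) = 64 + 400 = 464
R is equidistant from Kappa and Mira (both at squared distance 8), and every other site is strictly farther — so R lies on the Kappa–Mira Voronoi edge.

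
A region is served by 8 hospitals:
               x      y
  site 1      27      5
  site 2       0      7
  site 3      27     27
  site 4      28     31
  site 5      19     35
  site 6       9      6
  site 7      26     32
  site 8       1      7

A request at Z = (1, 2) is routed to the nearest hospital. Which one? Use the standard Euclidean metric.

site 8

Compare squared distances (the ordering matches that of the actual distances):
d²(Z, site 1) = (1−27)² + (2−5)² = 676 + 9 = 685
d²(Z, site 2) = (1−0)² + (2−7)² = 1 + 25 = 26
d²(Z, site 3) = (1−27)² + (2−27)² = 676 + 625 = 1301
d²(Z, site 4) = (1−28)² + (2−31)² = 729 + 841 = 1570
d²(Z, site 5) = (1−19)² + (2−35)² = 324 + 1089 = 1413
d²(Z, site 6) = (1−9)² + (2−6)² = 64 + 16 = 80
d²(Z, site 7) = (1−26)² + (2−32)² = 625 + 900 = 1525
d²(Z, site 8) = (1−1)² + (2−7)² = 0 + 25 = 25
site 8 is nearest.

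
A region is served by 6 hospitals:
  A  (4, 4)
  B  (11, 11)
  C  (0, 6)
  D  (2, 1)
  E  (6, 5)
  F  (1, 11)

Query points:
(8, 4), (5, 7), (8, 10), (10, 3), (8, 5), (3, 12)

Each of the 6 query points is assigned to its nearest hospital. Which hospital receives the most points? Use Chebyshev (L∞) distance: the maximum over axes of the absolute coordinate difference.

E

(8, 4) — d to each: A:4, B:7, C:8, D:6, E:2, F:7 → nearest is E
(5, 7) — d to each: A:3, B:6, C:5, D:6, E:2, F:4 → nearest is E
(8, 10) — d to each: A:6, B:3, C:8, D:9, E:5, F:7 → nearest is B
(10, 3) — d to each: A:6, B:8, C:10, D:8, E:4, F:9 → nearest is E
(8, 5) — d to each: A:4, B:6, C:8, D:6, E:2, F:7 → nearest is E
(3, 12) — d to each: A:8, B:8, C:6, D:11, E:7, F:2 → nearest is F
Tally — B:1, E:4, F:1. E captures the most (4).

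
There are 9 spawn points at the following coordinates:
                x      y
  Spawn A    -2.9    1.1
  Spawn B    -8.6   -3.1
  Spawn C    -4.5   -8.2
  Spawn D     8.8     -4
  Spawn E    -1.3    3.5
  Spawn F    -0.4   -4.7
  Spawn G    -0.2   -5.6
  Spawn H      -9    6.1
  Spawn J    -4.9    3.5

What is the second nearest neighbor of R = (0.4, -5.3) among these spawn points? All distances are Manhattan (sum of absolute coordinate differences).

d(R, Spawn A) = 3.3 + 6.4 = 9.7
d(R, Spawn B) = 9 + 2.2 = 11.2
d(R, Spawn C) = 4.9 + 2.9 = 7.8
d(R, Spawn D) = 8.4 + 1.3 = 9.7
d(R, Spawn E) = 1.7 + 8.8 = 10.5
d(R, Spawn F) = 0.8 + 0.6 = 1.4
d(R, Spawn G) = 0.6 + 0.3 = 0.9
d(R, Spawn H) = 9.4 + 11.4 = 20.8
d(R, Spawn J) = 5.3 + 8.8 = 14.1
Sorted ascending: Spawn G, Spawn F, Spawn C, … — the second-nearest is Spawn F.

Spawn F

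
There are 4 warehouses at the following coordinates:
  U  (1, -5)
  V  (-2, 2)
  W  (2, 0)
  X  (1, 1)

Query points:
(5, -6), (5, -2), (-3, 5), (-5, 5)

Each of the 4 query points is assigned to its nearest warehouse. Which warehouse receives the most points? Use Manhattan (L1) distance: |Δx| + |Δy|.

(5, -6) — d to each: U:5, V:15, W:9, X:11 → nearest is U
(5, -2) — d to each: U:7, V:11, W:5, X:7 → nearest is W
(-3, 5) — d to each: U:14, V:4, W:10, X:8 → nearest is V
(-5, 5) — d to each: U:16, V:6, W:12, X:10 → nearest is V
Tally — U:1, V:2, W:1. V captures the most (2).

V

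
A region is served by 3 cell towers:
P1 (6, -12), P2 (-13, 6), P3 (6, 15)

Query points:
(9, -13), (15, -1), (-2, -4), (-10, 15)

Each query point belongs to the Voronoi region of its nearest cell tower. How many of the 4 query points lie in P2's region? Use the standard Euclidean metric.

(9, -13) — d² to each: P1:10, P2:845, P3:793 → nearest is P1
(15, -1) — d² to each: P1:202, P2:833, P3:337 → nearest is P1
(-2, -4) — d² to each: P1:128, P2:221, P3:425 → nearest is P1
(-10, 15) — d² to each: P1:985, P2:90, P3:256 → nearest is P2
1 of the 4 points has P2 as nearest.

1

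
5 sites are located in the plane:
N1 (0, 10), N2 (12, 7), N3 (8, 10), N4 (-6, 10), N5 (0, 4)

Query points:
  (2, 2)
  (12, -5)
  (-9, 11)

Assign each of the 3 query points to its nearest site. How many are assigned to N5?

1

(2, 2) — d² to each: N1:68, N2:125, N3:100, N4:128, N5:8 → nearest is N5
(12, -5) — d² to each: N1:369, N2:144, N3:241, N4:549, N5:225 → nearest is N2
(-9, 11) — d² to each: N1:82, N2:457, N3:290, N4:10, N5:130 → nearest is N4
1 of the 3 points has N5 as nearest.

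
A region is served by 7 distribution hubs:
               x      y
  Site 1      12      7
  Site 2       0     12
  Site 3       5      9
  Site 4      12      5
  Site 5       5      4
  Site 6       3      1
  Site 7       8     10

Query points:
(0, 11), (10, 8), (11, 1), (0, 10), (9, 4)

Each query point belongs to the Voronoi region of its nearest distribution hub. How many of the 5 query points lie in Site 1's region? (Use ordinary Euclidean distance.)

1

(0, 11) — d² to each: Site 1:160, Site 2:1, Site 3:29, Site 4:180, Site 5:74, Site 6:109, Site 7:65 → nearest is Site 2
(10, 8) — d² to each: Site 1:5, Site 2:116, Site 3:26, Site 4:13, Site 5:41, Site 6:98, Site 7:8 → nearest is Site 1
(11, 1) — d² to each: Site 1:37, Site 2:242, Site 3:100, Site 4:17, Site 5:45, Site 6:64, Site 7:90 → nearest is Site 4
(0, 10) — d² to each: Site 1:153, Site 2:4, Site 3:26, Site 4:169, Site 5:61, Site 6:90, Site 7:64 → nearest is Site 2
(9, 4) — d² to each: Site 1:18, Site 2:145, Site 3:41, Site 4:10, Site 5:16, Site 6:45, Site 7:37 → nearest is Site 4
1 of the 5 points has Site 1 as nearest.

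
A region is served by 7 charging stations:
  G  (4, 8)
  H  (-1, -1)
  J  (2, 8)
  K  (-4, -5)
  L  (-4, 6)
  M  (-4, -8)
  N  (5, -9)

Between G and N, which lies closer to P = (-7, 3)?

G

Compare squared distances:
|PG|² = (-7−4)² + (3−8)² = 121 + 25 = 146
|PN|² = (-7−5)² + (3−(-9))² = 144 + 144 = 288
146 < 288, so G is closer.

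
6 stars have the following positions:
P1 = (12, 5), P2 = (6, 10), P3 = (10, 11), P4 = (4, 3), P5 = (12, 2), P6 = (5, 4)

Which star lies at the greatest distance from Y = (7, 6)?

P5

Compare squared distances (the ordering matches that of the actual distances):
|YP1|² = (7−12)² + (6−5)² = 25 + 1 = 26
|YP2|² = (7−6)² + (6−10)² = 1 + 16 = 17
|YP3|² = (7−10)² + (6−11)² = 9 + 25 = 34
|YP4|² = (7−4)² + (6−3)² = 9 + 9 = 18
|YP5|² = (7−12)² + (6−2)² = 25 + 16 = 41
|YP6|² = (7−5)² + (6−4)² = 4 + 4 = 8
The largest is to P5.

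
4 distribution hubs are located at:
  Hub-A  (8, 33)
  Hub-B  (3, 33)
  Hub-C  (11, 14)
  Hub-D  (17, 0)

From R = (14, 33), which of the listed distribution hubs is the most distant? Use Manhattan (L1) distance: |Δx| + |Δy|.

Hub-D

d(R, Hub-A) = |14−8| + |33−33| = 6 + 0 = 6
d(R, Hub-B) = |14−3| + |33−33| = 11 + 0 = 11
d(R, Hub-C) = |14−11| + |33−14| = 3 + 19 = 22
d(R, Hub-D) = |14−17| + |33−0| = 3 + 33 = 36
The largest is to Hub-D.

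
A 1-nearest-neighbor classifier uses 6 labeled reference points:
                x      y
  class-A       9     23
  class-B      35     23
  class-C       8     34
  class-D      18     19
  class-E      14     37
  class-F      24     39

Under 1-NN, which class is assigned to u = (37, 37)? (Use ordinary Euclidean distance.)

class-F

Compare squared distances (the ordering matches that of the actual distances):
d²(u, class-A) = (37−9)² + (37−23)² = 784 + 196 = 980
d²(u, class-B) = (37−35)² + (37−23)² = 4 + 196 = 200
d²(u, class-C) = (37−8)² + (37−34)² = 841 + 9 = 850
d²(u, class-D) = (37−18)² + (37−19)² = 361 + 324 = 685
d²(u, class-E) = (37−14)² + (37−37)² = 529 + 0 = 529
d²(u, class-F) = (37−24)² + (37−39)² = 169 + 4 = 173
The smallest is to class-F, so u lies in the Voronoi region of class-F.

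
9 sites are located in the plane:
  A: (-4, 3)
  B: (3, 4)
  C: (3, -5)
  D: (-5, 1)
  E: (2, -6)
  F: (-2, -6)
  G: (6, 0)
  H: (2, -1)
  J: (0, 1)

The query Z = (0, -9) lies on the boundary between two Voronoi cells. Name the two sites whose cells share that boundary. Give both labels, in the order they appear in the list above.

Squared distances from Z to each site:
|ZA|² = (0−(-4))² + (-9−3)² = 16 + 144 = 160
|ZB|² = (0−3)² + (-9−4)² = 9 + 169 = 178
|ZC|² = (0−3)² + (-9−(-5))² = 9 + 16 = 25
|ZD|² = (0−(-5))² + (-9−1)² = 25 + 100 = 125
|ZE|² = (0−2)² + (-9−(-6))² = 4 + 9 = 13
|ZF|² = (0−(-2))² + (-9−(-6))² = 4 + 9 = 13
|ZG|² = (0−6)² + (-9−0)² = 36 + 81 = 117
|ZH|² = (0−2)² + (-9−(-1))² = 4 + 64 = 68
|ZJ|² = (0−0)² + (-9−1)² = 0 + 100 = 100
Z is equidistant from E and F (both at squared distance 13), and every other site is strictly farther — so Z lies on the E–F Voronoi edge.

E and F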